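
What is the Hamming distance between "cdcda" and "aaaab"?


Comparing "cdcda" and "aaaab" position by position:
  Position 0: 'c' vs 'a' => differ
  Position 1: 'd' vs 'a' => differ
  Position 2: 'c' vs 'a' => differ
  Position 3: 'd' vs 'a' => differ
  Position 4: 'a' vs 'b' => differ
Total differences (Hamming distance): 5

5


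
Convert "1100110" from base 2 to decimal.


Input: "1100110" in base 2
Positional expansion:
  Digit '1' (value 1) x 2^6 = 64
  Digit '1' (value 1) x 2^5 = 32
  Digit '0' (value 0) x 2^4 = 0
  Digit '0' (value 0) x 2^3 = 0
  Digit '1' (value 1) x 2^2 = 4
  Digit '1' (value 1) x 2^1 = 2
  Digit '0' (value 0) x 2^0 = 0
Sum = 102

102


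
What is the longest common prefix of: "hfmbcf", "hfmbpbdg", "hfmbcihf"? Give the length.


Words: hfmbcf, hfmbpbdg, hfmbcihf
  Position 0: all 'h' => match
  Position 1: all 'f' => match
  Position 2: all 'm' => match
  Position 3: all 'b' => match
  Position 4: ('c', 'p', 'c') => mismatch, stop
LCP = "hfmb" (length 4)

4


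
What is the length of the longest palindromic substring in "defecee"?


Input: "defecee"
Checking substrings for palindromes:
  [1:4] "efe" (len 3) => palindrome
  [3:6] "ece" (len 3) => palindrome
  [5:7] "ee" (len 2) => palindrome
Longest palindromic substring: "efe" with length 3

3


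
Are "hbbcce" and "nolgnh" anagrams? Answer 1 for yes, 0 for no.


Strings: "hbbcce", "nolgnh"
Sorted first:  bbcceh
Sorted second: ghlnno
Differ at position 0: 'b' vs 'g' => not anagrams

0


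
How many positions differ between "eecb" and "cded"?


Comparing "eecb" and "cded" position by position:
  Position 0: 'e' vs 'c' => DIFFER
  Position 1: 'e' vs 'd' => DIFFER
  Position 2: 'c' vs 'e' => DIFFER
  Position 3: 'b' vs 'd' => DIFFER
Positions that differ: 4

4


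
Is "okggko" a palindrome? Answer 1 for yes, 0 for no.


Input: okggko
Reversed: okggko
  Compare pos 0 ('o') with pos 5 ('o'): match
  Compare pos 1 ('k') with pos 4 ('k'): match
  Compare pos 2 ('g') with pos 3 ('g'): match
Result: palindrome

1


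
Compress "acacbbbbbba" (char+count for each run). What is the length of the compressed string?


Input: acacbbbbbba
Runs:
  'a' x 1 => "a1"
  'c' x 1 => "c1"
  'a' x 1 => "a1"
  'c' x 1 => "c1"
  'b' x 6 => "b6"
  'a' x 1 => "a1"
Compressed: "a1c1a1c1b6a1"
Compressed length: 12

12


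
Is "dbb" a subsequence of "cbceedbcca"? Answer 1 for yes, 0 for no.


Check if "dbb" is a subsequence of "cbceedbcca"
Greedy scan:
  Position 0 ('c'): no match needed
  Position 1 ('b'): no match needed
  Position 2 ('c'): no match needed
  Position 3 ('e'): no match needed
  Position 4 ('e'): no match needed
  Position 5 ('d'): matches sub[0] = 'd'
  Position 6 ('b'): matches sub[1] = 'b'
  Position 7 ('c'): no match needed
  Position 8 ('c'): no match needed
  Position 9 ('a'): no match needed
Only matched 2/3 characters => not a subsequence

0


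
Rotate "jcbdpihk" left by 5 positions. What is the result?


Input: "jcbdpihk", rotate left by 5
First 5 characters: "jcbdp"
Remaining characters: "ihk"
Concatenate remaining + first: "ihk" + "jcbdp" = "ihkjcbdp"

ihkjcbdp


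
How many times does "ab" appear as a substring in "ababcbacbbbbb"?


Searching for "ab" in "ababcbacbbbbb"
Scanning each position:
  Position 0: "ab" => MATCH
  Position 1: "ba" => no
  Position 2: "ab" => MATCH
  Position 3: "bc" => no
  Position 4: "cb" => no
  Position 5: "ba" => no
  Position 6: "ac" => no
  Position 7: "cb" => no
  Position 8: "bb" => no
  Position 9: "bb" => no
  Position 10: "bb" => no
  Position 11: "bb" => no
Total occurrences: 2

2


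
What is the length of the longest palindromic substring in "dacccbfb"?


Input: "dacccbfb"
Checking substrings for palindromes:
  [2:5] "ccc" (len 3) => palindrome
  [5:8] "bfb" (len 3) => palindrome
  [2:4] "cc" (len 2) => palindrome
  [3:5] "cc" (len 2) => palindrome
Longest palindromic substring: "ccc" with length 3

3


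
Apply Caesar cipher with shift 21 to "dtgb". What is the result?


Caesar cipher: shift "dtgb" by 21
  'd' (pos 3) + 21 = pos 24 = 'y'
  't' (pos 19) + 21 = pos 14 = 'o'
  'g' (pos 6) + 21 = pos 1 = 'b'
  'b' (pos 1) + 21 = pos 22 = 'w'
Result: yobw

yobw


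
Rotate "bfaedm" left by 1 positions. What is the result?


Input: "bfaedm", rotate left by 1
First 1 characters: "b"
Remaining characters: "faedm"
Concatenate remaining + first: "faedm" + "b" = "faedmb"

faedmb


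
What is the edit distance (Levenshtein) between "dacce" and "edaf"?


Computing edit distance: "dacce" -> "edaf"
DP table:
           e    d    a    f
      0    1    2    3    4
  d   1    1    1    2    3
  a   2    2    2    1    2
  c   3    3    3    2    2
  c   4    4    4    3    3
  e   5    4    5    4    4
Edit distance = dp[5][4] = 4

4


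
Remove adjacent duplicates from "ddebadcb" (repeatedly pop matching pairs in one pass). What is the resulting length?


Input: ddebadcb
Stack-based adjacent duplicate removal:
  Read 'd': push. Stack: d
  Read 'd': matches stack top 'd' => pop. Stack: (empty)
  Read 'e': push. Stack: e
  Read 'b': push. Stack: eb
  Read 'a': push. Stack: eba
  Read 'd': push. Stack: ebad
  Read 'c': push. Stack: ebadc
  Read 'b': push. Stack: ebadcb
Final stack: "ebadcb" (length 6)

6


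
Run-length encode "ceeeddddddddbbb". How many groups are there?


Input: ceeeddddddddbbb
Scanning for consecutive runs:
  Group 1: 'c' x 1 (positions 0-0)
  Group 2: 'e' x 3 (positions 1-3)
  Group 3: 'd' x 8 (positions 4-11)
  Group 4: 'b' x 3 (positions 12-14)
Total groups: 4

4


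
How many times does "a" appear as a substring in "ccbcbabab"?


Searching for "a" in "ccbcbabab"
Scanning each position:
  Position 0: "c" => no
  Position 1: "c" => no
  Position 2: "b" => no
  Position 3: "c" => no
  Position 4: "b" => no
  Position 5: "a" => MATCH
  Position 6: "b" => no
  Position 7: "a" => MATCH
  Position 8: "b" => no
Total occurrences: 2

2


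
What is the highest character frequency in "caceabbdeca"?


Input: caceabbdeca
Character counts:
  'a': 3
  'b': 2
  'c': 3
  'd': 1
  'e': 2
Maximum frequency: 3

3


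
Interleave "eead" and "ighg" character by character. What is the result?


Interleaving "eead" and "ighg":
  Position 0: 'e' from first, 'i' from second => "ei"
  Position 1: 'e' from first, 'g' from second => "eg"
  Position 2: 'a' from first, 'h' from second => "ah"
  Position 3: 'd' from first, 'g' from second => "dg"
Result: eiegahdg

eiegahdg


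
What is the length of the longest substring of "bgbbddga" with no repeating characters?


Input: "bgbbddga"
Sliding window (track last position of each char):
  Position 0 ('b'): window [0,0] length 1 -- new best
  Position 1 ('g'): window [0,1] length 2 -- new best
  Position 2 ('b'): repeat (last at 0), move window start to 1
  Position 2 ('b'): window [1,2] length 2
  Position 3 ('b'): repeat (last at 2), move window start to 3
  Position 3 ('b'): window [3,3] length 1
  Position 4 ('d'): window [3,4] length 2
  Position 5 ('d'): repeat (last at 4), move window start to 5
  Position 5 ('d'): window [5,5] length 1
  Position 6 ('g'): window [5,6] length 2
  Position 7 ('a'): window [5,7] length 3 -- new best
Longest substring with no repeats: "dga" with length 3

3


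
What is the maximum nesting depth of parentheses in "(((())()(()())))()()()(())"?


Input: "(((())()(()())))()()()(())"
Tracking depth:
  Position 0 '(': depth becomes 1
  Position 1 '(': depth becomes 2
  Position 2 '(': depth becomes 3
  Position 3 '(': depth becomes 4
  Position 4 ')': depth becomes 3
  Position 5 ')': depth becomes 2
  Position 6 '(': depth becomes 3
  Position 7 ')': depth becomes 2
  Position 8 '(': depth becomes 3
  Position 9 '(': depth becomes 4
  Position 10 ')': depth becomes 3
  Position 11 '(': depth becomes 4
  Position 12 ')': depth becomes 3
  Position 13 ')': depth becomes 2
  Position 14 ')': depth becomes 1
  Position 15 ')': depth becomes 0
  Position 16 '(': depth becomes 1
  Position 17 ')': depth becomes 0
  Position 18 '(': depth becomes 1
  Position 19 ')': depth becomes 0
  Position 20 '(': depth becomes 1
  Position 21 ')': depth becomes 0
  Position 22 '(': depth becomes 1
  Position 23 '(': depth becomes 2
  Position 24 ')': depth becomes 1
  Position 25 ')': depth becomes 0
Maximum depth reached: 4

4


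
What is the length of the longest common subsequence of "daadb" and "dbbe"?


LCS of "daadb" and "dbbe"
DP table:
           d    b    b    e
      0    0    0    0    0
  d   0    1    1    1    1
  a   0    1    1    1    1
  a   0    1    1    1    1
  d   0    1    1    1    1
  b   0    1    2    2    2
LCS length = dp[5][4] = 2

2


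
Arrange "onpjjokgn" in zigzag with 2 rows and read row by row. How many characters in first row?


Zigzag "onpjjokgn" into 2 rows:
Placing characters:
  'o' => row 0
  'n' => row 1
  'p' => row 0
  'j' => row 1
  'j' => row 0
  'o' => row 1
  'k' => row 0
  'g' => row 1
  'n' => row 0
Rows:
  Row 0: "opjkn"
  Row 1: "njog"
First row length: 5

5


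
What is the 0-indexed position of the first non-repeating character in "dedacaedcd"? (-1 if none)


Input: dedacaedcd
Character frequencies:
  'a': 2
  'c': 2
  'd': 4
  'e': 2
Scanning left to right for freq == 1:
  Position 0 ('d'): freq=4, skip
  Position 1 ('e'): freq=2, skip
  Position 2 ('d'): freq=4, skip
  Position 3 ('a'): freq=2, skip
  Position 4 ('c'): freq=2, skip
  Position 5 ('a'): freq=2, skip
  Position 6 ('e'): freq=2, skip
  Position 7 ('d'): freq=4, skip
  Position 8 ('c'): freq=2, skip
  Position 9 ('d'): freq=4, skip
  No unique character found => answer = -1

-1


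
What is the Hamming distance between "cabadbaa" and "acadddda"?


Comparing "cabadbaa" and "acadddda" position by position:
  Position 0: 'c' vs 'a' => differ
  Position 1: 'a' vs 'c' => differ
  Position 2: 'b' vs 'a' => differ
  Position 3: 'a' vs 'd' => differ
  Position 4: 'd' vs 'd' => same
  Position 5: 'b' vs 'd' => differ
  Position 6: 'a' vs 'd' => differ
  Position 7: 'a' vs 'a' => same
Total differences (Hamming distance): 6

6


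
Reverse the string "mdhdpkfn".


Input: mdhdpkfn
Reading characters right to left:
  Position 7: 'n'
  Position 6: 'f'
  Position 5: 'k'
  Position 4: 'p'
  Position 3: 'd'
  Position 2: 'h'
  Position 1: 'd'
  Position 0: 'm'
Reversed: nfkpdhdm

nfkpdhdm


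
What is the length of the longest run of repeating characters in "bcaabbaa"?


Input: "bcaabbaa"
Scanning for longest run:
  Position 1 ('c'): new char, reset run to 1
  Position 2 ('a'): new char, reset run to 1
  Position 3 ('a'): continues run of 'a', length=2
  Position 4 ('b'): new char, reset run to 1
  Position 5 ('b'): continues run of 'b', length=2
  Position 6 ('a'): new char, reset run to 1
  Position 7 ('a'): continues run of 'a', length=2
Longest run: 'a' with length 2

2


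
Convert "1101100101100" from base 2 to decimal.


Input: "1101100101100" in base 2
Positional expansion:
  Digit '1' (value 1) x 2^12 = 4096
  Digit '1' (value 1) x 2^11 = 2048
  Digit '0' (value 0) x 2^10 = 0
  Digit '1' (value 1) x 2^9 = 512
  Digit '1' (value 1) x 2^8 = 256
  Digit '0' (value 0) x 2^7 = 0
  Digit '0' (value 0) x 2^6 = 0
  Digit '1' (value 1) x 2^5 = 32
  Digit '0' (value 0) x 2^4 = 0
  Digit '1' (value 1) x 2^3 = 8
  Digit '1' (value 1) x 2^2 = 4
  Digit '0' (value 0) x 2^1 = 0
  Digit '0' (value 0) x 2^0 = 0
Sum = 6956

6956


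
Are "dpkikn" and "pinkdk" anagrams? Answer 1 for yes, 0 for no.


Strings: "dpkikn", "pinkdk"
Sorted first:  dikknp
Sorted second: dikknp
Sorted forms match => anagrams

1


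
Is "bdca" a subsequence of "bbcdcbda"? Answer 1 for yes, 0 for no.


Check if "bdca" is a subsequence of "bbcdcbda"
Greedy scan:
  Position 0 ('b'): matches sub[0] = 'b'
  Position 1 ('b'): no match needed
  Position 2 ('c'): no match needed
  Position 3 ('d'): matches sub[1] = 'd'
  Position 4 ('c'): matches sub[2] = 'c'
  Position 5 ('b'): no match needed
  Position 6 ('d'): no match needed
  Position 7 ('a'): matches sub[3] = 'a'
All 4 characters matched => is a subsequence

1


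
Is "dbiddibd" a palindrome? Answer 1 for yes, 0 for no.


Input: dbiddibd
Reversed: dbiddibd
  Compare pos 0 ('d') with pos 7 ('d'): match
  Compare pos 1 ('b') with pos 6 ('b'): match
  Compare pos 2 ('i') with pos 5 ('i'): match
  Compare pos 3 ('d') with pos 4 ('d'): match
Result: palindrome

1


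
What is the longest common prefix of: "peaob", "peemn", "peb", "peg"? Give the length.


Words: peaob, peemn, peb, peg
  Position 0: all 'p' => match
  Position 1: all 'e' => match
  Position 2: ('a', 'e', 'b', 'g') => mismatch, stop
LCP = "pe" (length 2)

2


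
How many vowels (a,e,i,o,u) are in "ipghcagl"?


Input: ipghcagl
Checking each character:
  'i' at position 0: vowel (running total: 1)
  'p' at position 1: consonant
  'g' at position 2: consonant
  'h' at position 3: consonant
  'c' at position 4: consonant
  'a' at position 5: vowel (running total: 2)
  'g' at position 6: consonant
  'l' at position 7: consonant
Total vowels: 2

2


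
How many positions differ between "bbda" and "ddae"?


Comparing "bbda" and "ddae" position by position:
  Position 0: 'b' vs 'd' => DIFFER
  Position 1: 'b' vs 'd' => DIFFER
  Position 2: 'd' vs 'a' => DIFFER
  Position 3: 'a' vs 'e' => DIFFER
Positions that differ: 4

4


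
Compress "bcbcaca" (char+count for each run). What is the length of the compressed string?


Input: bcbcaca
Runs:
  'b' x 1 => "b1"
  'c' x 1 => "c1"
  'b' x 1 => "b1"
  'c' x 1 => "c1"
  'a' x 1 => "a1"
  'c' x 1 => "c1"
  'a' x 1 => "a1"
Compressed: "b1c1b1c1a1c1a1"
Compressed length: 14

14


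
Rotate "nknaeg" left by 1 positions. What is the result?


Input: "nknaeg", rotate left by 1
First 1 characters: "n"
Remaining characters: "knaeg"
Concatenate remaining + first: "knaeg" + "n" = "knaegn"

knaegn


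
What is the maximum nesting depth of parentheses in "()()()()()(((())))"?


Input: "()()()()()(((())))"
Tracking depth:
  Position 0 '(': depth becomes 1
  Position 1 ')': depth becomes 0
  Position 2 '(': depth becomes 1
  Position 3 ')': depth becomes 0
  Position 4 '(': depth becomes 1
  Position 5 ')': depth becomes 0
  Position 6 '(': depth becomes 1
  Position 7 ')': depth becomes 0
  Position 8 '(': depth becomes 1
  Position 9 ')': depth becomes 0
  Position 10 '(': depth becomes 1
  Position 11 '(': depth becomes 2
  Position 12 '(': depth becomes 3
  Position 13 '(': depth becomes 4
  Position 14 ')': depth becomes 3
  Position 15 ')': depth becomes 2
  Position 16 ')': depth becomes 1
  Position 17 ')': depth becomes 0
Maximum depth reached: 4

4


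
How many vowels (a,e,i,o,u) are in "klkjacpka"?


Input: klkjacpka
Checking each character:
  'k' at position 0: consonant
  'l' at position 1: consonant
  'k' at position 2: consonant
  'j' at position 3: consonant
  'a' at position 4: vowel (running total: 1)
  'c' at position 5: consonant
  'p' at position 6: consonant
  'k' at position 7: consonant
  'a' at position 8: vowel (running total: 2)
Total vowels: 2

2


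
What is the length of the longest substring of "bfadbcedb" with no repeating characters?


Input: "bfadbcedb"
Sliding window (track last position of each char):
  Position 0 ('b'): window [0,0] length 1 -- new best
  Position 1 ('f'): window [0,1] length 2 -- new best
  Position 2 ('a'): window [0,2] length 3 -- new best
  Position 3 ('d'): window [0,3] length 4 -- new best
  Position 4 ('b'): repeat (last at 0), move window start to 1
  Position 4 ('b'): window [1,4] length 4
  Position 5 ('c'): window [1,5] length 5 -- new best
  Position 6 ('e'): window [1,6] length 6 -- new best
  Position 7 ('d'): repeat (last at 3), move window start to 4
  Position 7 ('d'): window [4,7] length 4
  Position 8 ('b'): repeat (last at 4), move window start to 5
  Position 8 ('b'): window [5,8] length 4
Longest substring with no repeats: "fadbce" with length 6

6


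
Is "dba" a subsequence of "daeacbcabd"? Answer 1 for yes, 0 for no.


Check if "dba" is a subsequence of "daeacbcabd"
Greedy scan:
  Position 0 ('d'): matches sub[0] = 'd'
  Position 1 ('a'): no match needed
  Position 2 ('e'): no match needed
  Position 3 ('a'): no match needed
  Position 4 ('c'): no match needed
  Position 5 ('b'): matches sub[1] = 'b'
  Position 6 ('c'): no match needed
  Position 7 ('a'): matches sub[2] = 'a'
  Position 8 ('b'): no match needed
  Position 9 ('d'): no match needed
All 3 characters matched => is a subsequence

1


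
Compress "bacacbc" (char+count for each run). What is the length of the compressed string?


Input: bacacbc
Runs:
  'b' x 1 => "b1"
  'a' x 1 => "a1"
  'c' x 1 => "c1"
  'a' x 1 => "a1"
  'c' x 1 => "c1"
  'b' x 1 => "b1"
  'c' x 1 => "c1"
Compressed: "b1a1c1a1c1b1c1"
Compressed length: 14

14


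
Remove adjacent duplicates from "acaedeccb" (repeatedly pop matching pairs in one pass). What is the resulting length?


Input: acaedeccb
Stack-based adjacent duplicate removal:
  Read 'a': push. Stack: a
  Read 'c': push. Stack: ac
  Read 'a': push. Stack: aca
  Read 'e': push. Stack: acae
  Read 'd': push. Stack: acaed
  Read 'e': push. Stack: acaede
  Read 'c': push. Stack: acaedec
  Read 'c': matches stack top 'c' => pop. Stack: acaede
  Read 'b': push. Stack: acaedeb
Final stack: "acaedeb" (length 7)

7


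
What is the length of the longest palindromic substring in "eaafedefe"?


Input: "eaafedefe"
Checking substrings for palindromes:
  [3:8] "fedef" (len 5) => palindrome
  [4:7] "ede" (len 3) => palindrome
  [6:9] "efe" (len 3) => palindrome
  [1:3] "aa" (len 2) => palindrome
Longest palindromic substring: "fedef" with length 5

5


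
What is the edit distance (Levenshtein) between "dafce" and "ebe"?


Computing edit distance: "dafce" -> "ebe"
DP table:
           e    b    e
      0    1    2    3
  d   1    1    2    3
  a   2    2    2    3
  f   3    3    3    3
  c   4    4    4    4
  e   5    4    5    4
Edit distance = dp[5][3] = 4

4


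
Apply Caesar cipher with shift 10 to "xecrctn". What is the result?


Caesar cipher: shift "xecrctn" by 10
  'x' (pos 23) + 10 = pos 7 = 'h'
  'e' (pos 4) + 10 = pos 14 = 'o'
  'c' (pos 2) + 10 = pos 12 = 'm'
  'r' (pos 17) + 10 = pos 1 = 'b'
  'c' (pos 2) + 10 = pos 12 = 'm'
  't' (pos 19) + 10 = pos 3 = 'd'
  'n' (pos 13) + 10 = pos 23 = 'x'
Result: hombmdx

hombmdx


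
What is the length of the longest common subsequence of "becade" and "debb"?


LCS of "becade" and "debb"
DP table:
           d    e    b    b
      0    0    0    0    0
  b   0    0    0    1    1
  e   0    0    1    1    1
  c   0    0    1    1    1
  a   0    0    1    1    1
  d   0    1    1    1    1
  e   0    1    2    2    2
LCS length = dp[6][4] = 2

2


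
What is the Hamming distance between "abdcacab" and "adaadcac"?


Comparing "abdcacab" and "adaadcac" position by position:
  Position 0: 'a' vs 'a' => same
  Position 1: 'b' vs 'd' => differ
  Position 2: 'd' vs 'a' => differ
  Position 3: 'c' vs 'a' => differ
  Position 4: 'a' vs 'd' => differ
  Position 5: 'c' vs 'c' => same
  Position 6: 'a' vs 'a' => same
  Position 7: 'b' vs 'c' => differ
Total differences (Hamming distance): 5

5


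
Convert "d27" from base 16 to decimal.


Input: "d27" in base 16
Positional expansion:
  Digit 'd' (value 13) x 16^2 = 3328
  Digit '2' (value 2) x 16^1 = 32
  Digit '7' (value 7) x 16^0 = 7
Sum = 3367

3367


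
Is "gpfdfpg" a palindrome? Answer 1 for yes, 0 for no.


Input: gpfdfpg
Reversed: gpfdfpg
  Compare pos 0 ('g') with pos 6 ('g'): match
  Compare pos 1 ('p') with pos 5 ('p'): match
  Compare pos 2 ('f') with pos 4 ('f'): match
Result: palindrome

1


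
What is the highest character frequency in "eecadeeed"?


Input: eecadeeed
Character counts:
  'a': 1
  'c': 1
  'd': 2
  'e': 5
Maximum frequency: 5

5


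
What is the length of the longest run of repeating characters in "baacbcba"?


Input: "baacbcba"
Scanning for longest run:
  Position 1 ('a'): new char, reset run to 1
  Position 2 ('a'): continues run of 'a', length=2
  Position 3 ('c'): new char, reset run to 1
  Position 4 ('b'): new char, reset run to 1
  Position 5 ('c'): new char, reset run to 1
  Position 6 ('b'): new char, reset run to 1
  Position 7 ('a'): new char, reset run to 1
Longest run: 'a' with length 2

2


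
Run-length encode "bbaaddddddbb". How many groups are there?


Input: bbaaddddddbb
Scanning for consecutive runs:
  Group 1: 'b' x 2 (positions 0-1)
  Group 2: 'a' x 2 (positions 2-3)
  Group 3: 'd' x 6 (positions 4-9)
  Group 4: 'b' x 2 (positions 10-11)
Total groups: 4

4


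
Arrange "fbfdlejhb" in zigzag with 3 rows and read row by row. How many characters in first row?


Zigzag "fbfdlejhb" into 3 rows:
Placing characters:
  'f' => row 0
  'b' => row 1
  'f' => row 2
  'd' => row 1
  'l' => row 0
  'e' => row 1
  'j' => row 2
  'h' => row 1
  'b' => row 0
Rows:
  Row 0: "flb"
  Row 1: "bdeh"
  Row 2: "fj"
First row length: 3

3


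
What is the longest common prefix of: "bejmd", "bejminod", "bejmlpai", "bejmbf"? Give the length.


Words: bejmd, bejminod, bejmlpai, bejmbf
  Position 0: all 'b' => match
  Position 1: all 'e' => match
  Position 2: all 'j' => match
  Position 3: all 'm' => match
  Position 4: ('d', 'i', 'l', 'b') => mismatch, stop
LCP = "bejm" (length 4)

4


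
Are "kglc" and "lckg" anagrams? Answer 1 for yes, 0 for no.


Strings: "kglc", "lckg"
Sorted first:  cgkl
Sorted second: cgkl
Sorted forms match => anagrams

1


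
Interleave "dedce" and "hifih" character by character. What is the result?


Interleaving "dedce" and "hifih":
  Position 0: 'd' from first, 'h' from second => "dh"
  Position 1: 'e' from first, 'i' from second => "ei"
  Position 2: 'd' from first, 'f' from second => "df"
  Position 3: 'c' from first, 'i' from second => "ci"
  Position 4: 'e' from first, 'h' from second => "eh"
Result: dheidfcieh

dheidfcieh


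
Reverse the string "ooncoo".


Input: ooncoo
Reading characters right to left:
  Position 5: 'o'
  Position 4: 'o'
  Position 3: 'c'
  Position 2: 'n'
  Position 1: 'o'
  Position 0: 'o'
Reversed: oocnoo

oocnoo


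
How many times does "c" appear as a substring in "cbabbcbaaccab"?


Searching for "c" in "cbabbcbaaccab"
Scanning each position:
  Position 0: "c" => MATCH
  Position 1: "b" => no
  Position 2: "a" => no
  Position 3: "b" => no
  Position 4: "b" => no
  Position 5: "c" => MATCH
  Position 6: "b" => no
  Position 7: "a" => no
  Position 8: "a" => no
  Position 9: "c" => MATCH
  Position 10: "c" => MATCH
  Position 11: "a" => no
  Position 12: "b" => no
Total occurrences: 4

4


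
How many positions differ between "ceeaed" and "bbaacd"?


Comparing "ceeaed" and "bbaacd" position by position:
  Position 0: 'c' vs 'b' => DIFFER
  Position 1: 'e' vs 'b' => DIFFER
  Position 2: 'e' vs 'a' => DIFFER
  Position 3: 'a' vs 'a' => same
  Position 4: 'e' vs 'c' => DIFFER
  Position 5: 'd' vs 'd' => same
Positions that differ: 4

4


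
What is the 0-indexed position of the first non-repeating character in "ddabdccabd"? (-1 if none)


Input: ddabdccabd
Character frequencies:
  'a': 2
  'b': 2
  'c': 2
  'd': 4
Scanning left to right for freq == 1:
  Position 0 ('d'): freq=4, skip
  Position 1 ('d'): freq=4, skip
  Position 2 ('a'): freq=2, skip
  Position 3 ('b'): freq=2, skip
  Position 4 ('d'): freq=4, skip
  Position 5 ('c'): freq=2, skip
  Position 6 ('c'): freq=2, skip
  Position 7 ('a'): freq=2, skip
  Position 8 ('b'): freq=2, skip
  Position 9 ('d'): freq=4, skip
  No unique character found => answer = -1

-1


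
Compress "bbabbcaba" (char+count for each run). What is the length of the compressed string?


Input: bbabbcaba
Runs:
  'b' x 2 => "b2"
  'a' x 1 => "a1"
  'b' x 2 => "b2"
  'c' x 1 => "c1"
  'a' x 1 => "a1"
  'b' x 1 => "b1"
  'a' x 1 => "a1"
Compressed: "b2a1b2c1a1b1a1"
Compressed length: 14

14


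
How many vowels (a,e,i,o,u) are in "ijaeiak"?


Input: ijaeiak
Checking each character:
  'i' at position 0: vowel (running total: 1)
  'j' at position 1: consonant
  'a' at position 2: vowel (running total: 2)
  'e' at position 3: vowel (running total: 3)
  'i' at position 4: vowel (running total: 4)
  'a' at position 5: vowel (running total: 5)
  'k' at position 6: consonant
Total vowels: 5

5


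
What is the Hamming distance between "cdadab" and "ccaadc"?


Comparing "cdadab" and "ccaadc" position by position:
  Position 0: 'c' vs 'c' => same
  Position 1: 'd' vs 'c' => differ
  Position 2: 'a' vs 'a' => same
  Position 3: 'd' vs 'a' => differ
  Position 4: 'a' vs 'd' => differ
  Position 5: 'b' vs 'c' => differ
Total differences (Hamming distance): 4

4


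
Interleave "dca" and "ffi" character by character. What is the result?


Interleaving "dca" and "ffi":
  Position 0: 'd' from first, 'f' from second => "df"
  Position 1: 'c' from first, 'f' from second => "cf"
  Position 2: 'a' from first, 'i' from second => "ai"
Result: dfcfai

dfcfai


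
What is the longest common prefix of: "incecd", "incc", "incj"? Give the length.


Words: incecd, incc, incj
  Position 0: all 'i' => match
  Position 1: all 'n' => match
  Position 2: all 'c' => match
  Position 3: ('e', 'c', 'j') => mismatch, stop
LCP = "inc" (length 3)

3


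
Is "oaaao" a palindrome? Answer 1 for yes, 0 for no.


Input: oaaao
Reversed: oaaao
  Compare pos 0 ('o') with pos 4 ('o'): match
  Compare pos 1 ('a') with pos 3 ('a'): match
Result: palindrome

1


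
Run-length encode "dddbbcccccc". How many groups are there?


Input: dddbbcccccc
Scanning for consecutive runs:
  Group 1: 'd' x 3 (positions 0-2)
  Group 2: 'b' x 2 (positions 3-4)
  Group 3: 'c' x 6 (positions 5-10)
Total groups: 3

3


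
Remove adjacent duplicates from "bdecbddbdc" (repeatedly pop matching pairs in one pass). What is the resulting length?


Input: bdecbddbdc
Stack-based adjacent duplicate removal:
  Read 'b': push. Stack: b
  Read 'd': push. Stack: bd
  Read 'e': push. Stack: bde
  Read 'c': push. Stack: bdec
  Read 'b': push. Stack: bdecb
  Read 'd': push. Stack: bdecbd
  Read 'd': matches stack top 'd' => pop. Stack: bdecb
  Read 'b': matches stack top 'b' => pop. Stack: bdec
  Read 'd': push. Stack: bdecd
  Read 'c': push. Stack: bdecdc
Final stack: "bdecdc" (length 6)

6


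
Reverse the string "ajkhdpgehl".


Input: ajkhdpgehl
Reading characters right to left:
  Position 9: 'l'
  Position 8: 'h'
  Position 7: 'e'
  Position 6: 'g'
  Position 5: 'p'
  Position 4: 'd'
  Position 3: 'h'
  Position 2: 'k'
  Position 1: 'j'
  Position 0: 'a'
Reversed: lhegpdhkja

lhegpdhkja


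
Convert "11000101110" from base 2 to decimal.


Input: "11000101110" in base 2
Positional expansion:
  Digit '1' (value 1) x 2^10 = 1024
  Digit '1' (value 1) x 2^9 = 512
  Digit '0' (value 0) x 2^8 = 0
  Digit '0' (value 0) x 2^7 = 0
  Digit '0' (value 0) x 2^6 = 0
  Digit '1' (value 1) x 2^5 = 32
  Digit '0' (value 0) x 2^4 = 0
  Digit '1' (value 1) x 2^3 = 8
  Digit '1' (value 1) x 2^2 = 4
  Digit '1' (value 1) x 2^1 = 2
  Digit '0' (value 0) x 2^0 = 0
Sum = 1582

1582


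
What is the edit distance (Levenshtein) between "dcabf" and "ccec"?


Computing edit distance: "dcabf" -> "ccec"
DP table:
           c    c    e    c
      0    1    2    3    4
  d   1    1    2    3    4
  c   2    1    1    2    3
  a   3    2    2    2    3
  b   4    3    3    3    3
  f   5    4    4    4    4
Edit distance = dp[5][4] = 4

4


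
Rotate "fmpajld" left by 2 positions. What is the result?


Input: "fmpajld", rotate left by 2
First 2 characters: "fm"
Remaining characters: "pajld"
Concatenate remaining + first: "pajld" + "fm" = "pajldfm"

pajldfm


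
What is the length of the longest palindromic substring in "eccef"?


Input: "eccef"
Checking substrings for palindromes:
  [0:4] "ecce" (len 4) => palindrome
  [1:3] "cc" (len 2) => palindrome
Longest palindromic substring: "ecce" with length 4

4


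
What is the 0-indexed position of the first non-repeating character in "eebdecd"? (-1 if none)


Input: eebdecd
Character frequencies:
  'b': 1
  'c': 1
  'd': 2
  'e': 3
Scanning left to right for freq == 1:
  Position 0 ('e'): freq=3, skip
  Position 1 ('e'): freq=3, skip
  Position 2 ('b'): unique! => answer = 2

2


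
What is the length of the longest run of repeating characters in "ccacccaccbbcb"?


Input: "ccacccaccbbcb"
Scanning for longest run:
  Position 1 ('c'): continues run of 'c', length=2
  Position 2 ('a'): new char, reset run to 1
  Position 3 ('c'): new char, reset run to 1
  Position 4 ('c'): continues run of 'c', length=2
  Position 5 ('c'): continues run of 'c', length=3
  Position 6 ('a'): new char, reset run to 1
  Position 7 ('c'): new char, reset run to 1
  Position 8 ('c'): continues run of 'c', length=2
  Position 9 ('b'): new char, reset run to 1
  Position 10 ('b'): continues run of 'b', length=2
  Position 11 ('c'): new char, reset run to 1
  Position 12 ('b'): new char, reset run to 1
Longest run: 'c' with length 3

3


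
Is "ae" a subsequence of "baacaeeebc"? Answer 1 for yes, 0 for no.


Check if "ae" is a subsequence of "baacaeeebc"
Greedy scan:
  Position 0 ('b'): no match needed
  Position 1 ('a'): matches sub[0] = 'a'
  Position 2 ('a'): no match needed
  Position 3 ('c'): no match needed
  Position 4 ('a'): no match needed
  Position 5 ('e'): matches sub[1] = 'e'
  Position 6 ('e'): no match needed
  Position 7 ('e'): no match needed
  Position 8 ('b'): no match needed
  Position 9 ('c'): no match needed
All 2 characters matched => is a subsequence

1


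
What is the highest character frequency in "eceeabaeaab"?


Input: eceeabaeaab
Character counts:
  'a': 4
  'b': 2
  'c': 1
  'e': 4
Maximum frequency: 4

4


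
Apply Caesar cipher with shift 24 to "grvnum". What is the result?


Caesar cipher: shift "grvnum" by 24
  'g' (pos 6) + 24 = pos 4 = 'e'
  'r' (pos 17) + 24 = pos 15 = 'p'
  'v' (pos 21) + 24 = pos 19 = 't'
  'n' (pos 13) + 24 = pos 11 = 'l'
  'u' (pos 20) + 24 = pos 18 = 's'
  'm' (pos 12) + 24 = pos 10 = 'k'
Result: eptlsk

eptlsk


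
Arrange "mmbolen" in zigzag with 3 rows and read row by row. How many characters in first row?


Zigzag "mmbolen" into 3 rows:
Placing characters:
  'm' => row 0
  'm' => row 1
  'b' => row 2
  'o' => row 1
  'l' => row 0
  'e' => row 1
  'n' => row 2
Rows:
  Row 0: "ml"
  Row 1: "moe"
  Row 2: "bn"
First row length: 2

2


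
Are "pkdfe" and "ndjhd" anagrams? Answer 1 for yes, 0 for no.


Strings: "pkdfe", "ndjhd"
Sorted first:  defkp
Sorted second: ddhjn
Differ at position 1: 'e' vs 'd' => not anagrams

0


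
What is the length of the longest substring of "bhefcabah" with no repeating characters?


Input: "bhefcabah"
Sliding window (track last position of each char):
  Position 0 ('b'): window [0,0] length 1 -- new best
  Position 1 ('h'): window [0,1] length 2 -- new best
  Position 2 ('e'): window [0,2] length 3 -- new best
  Position 3 ('f'): window [0,3] length 4 -- new best
  Position 4 ('c'): window [0,4] length 5 -- new best
  Position 5 ('a'): window [0,5] length 6 -- new best
  Position 6 ('b'): repeat (last at 0), move window start to 1
  Position 6 ('b'): window [1,6] length 6
  Position 7 ('a'): repeat (last at 5), move window start to 6
  Position 7 ('a'): window [6,7] length 2
  Position 8 ('h'): window [6,8] length 3
Longest substring with no repeats: "bhefca" with length 6

6


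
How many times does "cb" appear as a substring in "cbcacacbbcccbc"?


Searching for "cb" in "cbcacacbbcccbc"
Scanning each position:
  Position 0: "cb" => MATCH
  Position 1: "bc" => no
  Position 2: "ca" => no
  Position 3: "ac" => no
  Position 4: "ca" => no
  Position 5: "ac" => no
  Position 6: "cb" => MATCH
  Position 7: "bb" => no
  Position 8: "bc" => no
  Position 9: "cc" => no
  Position 10: "cc" => no
  Position 11: "cb" => MATCH
  Position 12: "bc" => no
Total occurrences: 3

3


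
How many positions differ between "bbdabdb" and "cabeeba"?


Comparing "bbdabdb" and "cabeeba" position by position:
  Position 0: 'b' vs 'c' => DIFFER
  Position 1: 'b' vs 'a' => DIFFER
  Position 2: 'd' vs 'b' => DIFFER
  Position 3: 'a' vs 'e' => DIFFER
  Position 4: 'b' vs 'e' => DIFFER
  Position 5: 'd' vs 'b' => DIFFER
  Position 6: 'b' vs 'a' => DIFFER
Positions that differ: 7

7


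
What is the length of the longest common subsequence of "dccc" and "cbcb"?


LCS of "dccc" and "cbcb"
DP table:
           c    b    c    b
      0    0    0    0    0
  d   0    0    0    0    0
  c   0    1    1    1    1
  c   0    1    1    2    2
  c   0    1    1    2    2
LCS length = dp[4][4] = 2

2


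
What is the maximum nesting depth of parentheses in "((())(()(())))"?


Input: "((())(()(())))"
Tracking depth:
  Position 0 '(': depth becomes 1
  Position 1 '(': depth becomes 2
  Position 2 '(': depth becomes 3
  Position 3 ')': depth becomes 2
  Position 4 ')': depth becomes 1
  Position 5 '(': depth becomes 2
  Position 6 '(': depth becomes 3
  Position 7 ')': depth becomes 2
  Position 8 '(': depth becomes 3
  Position 9 '(': depth becomes 4
  Position 10 ')': depth becomes 3
  Position 11 ')': depth becomes 2
  Position 12 ')': depth becomes 1
  Position 13 ')': depth becomes 0
Maximum depth reached: 4

4


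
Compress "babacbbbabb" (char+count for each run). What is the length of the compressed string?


Input: babacbbbabb
Runs:
  'b' x 1 => "b1"
  'a' x 1 => "a1"
  'b' x 1 => "b1"
  'a' x 1 => "a1"
  'c' x 1 => "c1"
  'b' x 3 => "b3"
  'a' x 1 => "a1"
  'b' x 2 => "b2"
Compressed: "b1a1b1a1c1b3a1b2"
Compressed length: 16

16


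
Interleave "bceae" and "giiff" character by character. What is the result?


Interleaving "bceae" and "giiff":
  Position 0: 'b' from first, 'g' from second => "bg"
  Position 1: 'c' from first, 'i' from second => "ci"
  Position 2: 'e' from first, 'i' from second => "ei"
  Position 3: 'a' from first, 'f' from second => "af"
  Position 4: 'e' from first, 'f' from second => "ef"
Result: bgcieiafef

bgcieiafef


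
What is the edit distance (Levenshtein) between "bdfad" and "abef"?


Computing edit distance: "bdfad" -> "abef"
DP table:
           a    b    e    f
      0    1    2    3    4
  b   1    1    1    2    3
  d   2    2    2    2    3
  f   3    3    3    3    2
  a   4    3    4    4    3
  d   5    4    4    5    4
Edit distance = dp[5][4] = 4

4


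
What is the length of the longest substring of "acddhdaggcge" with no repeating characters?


Input: "acddhdaggcge"
Sliding window (track last position of each char):
  Position 0 ('a'): window [0,0] length 1 -- new best
  Position 1 ('c'): window [0,1] length 2 -- new best
  Position 2 ('d'): window [0,2] length 3 -- new best
  Position 3 ('d'): repeat (last at 2), move window start to 3
  Position 3 ('d'): window [3,3] length 1
  Position 4 ('h'): window [3,4] length 2
  Position 5 ('d'): repeat (last at 3), move window start to 4
  Position 5 ('d'): window [4,5] length 2
  Position 6 ('a'): window [4,6] length 3
  Position 7 ('g'): window [4,7] length 4 -- new best
  Position 8 ('g'): repeat (last at 7), move window start to 8
  Position 8 ('g'): window [8,8] length 1
  Position 9 ('c'): window [8,9] length 2
  Position 10 ('g'): repeat (last at 8), move window start to 9
  Position 10 ('g'): window [9,10] length 2
  Position 11 ('e'): window [9,11] length 3
Longest substring with no repeats: "hdag" with length 4

4


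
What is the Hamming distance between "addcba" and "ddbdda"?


Comparing "addcba" and "ddbdda" position by position:
  Position 0: 'a' vs 'd' => differ
  Position 1: 'd' vs 'd' => same
  Position 2: 'd' vs 'b' => differ
  Position 3: 'c' vs 'd' => differ
  Position 4: 'b' vs 'd' => differ
  Position 5: 'a' vs 'a' => same
Total differences (Hamming distance): 4

4


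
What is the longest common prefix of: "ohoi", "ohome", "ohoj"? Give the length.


Words: ohoi, ohome, ohoj
  Position 0: all 'o' => match
  Position 1: all 'h' => match
  Position 2: all 'o' => match
  Position 3: ('i', 'm', 'j') => mismatch, stop
LCP = "oho" (length 3)

3


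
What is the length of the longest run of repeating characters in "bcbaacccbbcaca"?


Input: "bcbaacccbbcaca"
Scanning for longest run:
  Position 1 ('c'): new char, reset run to 1
  Position 2 ('b'): new char, reset run to 1
  Position 3 ('a'): new char, reset run to 1
  Position 4 ('a'): continues run of 'a', length=2
  Position 5 ('c'): new char, reset run to 1
  Position 6 ('c'): continues run of 'c', length=2
  Position 7 ('c'): continues run of 'c', length=3
  Position 8 ('b'): new char, reset run to 1
  Position 9 ('b'): continues run of 'b', length=2
  Position 10 ('c'): new char, reset run to 1
  Position 11 ('a'): new char, reset run to 1
  Position 12 ('c'): new char, reset run to 1
  Position 13 ('a'): new char, reset run to 1
Longest run: 'c' with length 3

3


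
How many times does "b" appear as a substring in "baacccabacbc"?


Searching for "b" in "baacccabacbc"
Scanning each position:
  Position 0: "b" => MATCH
  Position 1: "a" => no
  Position 2: "a" => no
  Position 3: "c" => no
  Position 4: "c" => no
  Position 5: "c" => no
  Position 6: "a" => no
  Position 7: "b" => MATCH
  Position 8: "a" => no
  Position 9: "c" => no
  Position 10: "b" => MATCH
  Position 11: "c" => no
Total occurrences: 3

3


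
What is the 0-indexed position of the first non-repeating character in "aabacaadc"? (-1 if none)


Input: aabacaadc
Character frequencies:
  'a': 5
  'b': 1
  'c': 2
  'd': 1
Scanning left to right for freq == 1:
  Position 0 ('a'): freq=5, skip
  Position 1 ('a'): freq=5, skip
  Position 2 ('b'): unique! => answer = 2

2


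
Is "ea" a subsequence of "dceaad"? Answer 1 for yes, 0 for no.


Check if "ea" is a subsequence of "dceaad"
Greedy scan:
  Position 0 ('d'): no match needed
  Position 1 ('c'): no match needed
  Position 2 ('e'): matches sub[0] = 'e'
  Position 3 ('a'): matches sub[1] = 'a'
  Position 4 ('a'): no match needed
  Position 5 ('d'): no match needed
All 2 characters matched => is a subsequence

1


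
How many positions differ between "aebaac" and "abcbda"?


Comparing "aebaac" and "abcbda" position by position:
  Position 0: 'a' vs 'a' => same
  Position 1: 'e' vs 'b' => DIFFER
  Position 2: 'b' vs 'c' => DIFFER
  Position 3: 'a' vs 'b' => DIFFER
  Position 4: 'a' vs 'd' => DIFFER
  Position 5: 'c' vs 'a' => DIFFER
Positions that differ: 5

5


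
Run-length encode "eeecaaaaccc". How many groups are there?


Input: eeecaaaaccc
Scanning for consecutive runs:
  Group 1: 'e' x 3 (positions 0-2)
  Group 2: 'c' x 1 (positions 3-3)
  Group 3: 'a' x 4 (positions 4-7)
  Group 4: 'c' x 3 (positions 8-10)
Total groups: 4

4


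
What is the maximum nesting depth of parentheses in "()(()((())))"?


Input: "()(()((())))"
Tracking depth:
  Position 0 '(': depth becomes 1
  Position 1 ')': depth becomes 0
  Position 2 '(': depth becomes 1
  Position 3 '(': depth becomes 2
  Position 4 ')': depth becomes 1
  Position 5 '(': depth becomes 2
  Position 6 '(': depth becomes 3
  Position 7 '(': depth becomes 4
  Position 8 ')': depth becomes 3
  Position 9 ')': depth becomes 2
  Position 10 ')': depth becomes 1
  Position 11 ')': depth becomes 0
Maximum depth reached: 4

4


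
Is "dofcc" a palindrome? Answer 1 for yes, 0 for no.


Input: dofcc
Reversed: ccfod
  Compare pos 0 ('d') with pos 4 ('c'): MISMATCH
  Compare pos 1 ('o') with pos 3 ('c'): MISMATCH
Result: not a palindrome

0


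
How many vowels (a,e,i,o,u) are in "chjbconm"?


Input: chjbconm
Checking each character:
  'c' at position 0: consonant
  'h' at position 1: consonant
  'j' at position 2: consonant
  'b' at position 3: consonant
  'c' at position 4: consonant
  'o' at position 5: vowel (running total: 1)
  'n' at position 6: consonant
  'm' at position 7: consonant
Total vowels: 1

1


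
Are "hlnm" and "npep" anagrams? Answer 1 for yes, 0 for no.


Strings: "hlnm", "npep"
Sorted first:  hlmn
Sorted second: enpp
Differ at position 0: 'h' vs 'e' => not anagrams

0


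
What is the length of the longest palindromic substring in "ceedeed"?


Input: "ceedeed"
Checking substrings for palindromes:
  [1:6] "eedee" (len 5) => palindrome
  [3:7] "deed" (len 4) => palindrome
  [2:5] "ede" (len 3) => palindrome
  [1:3] "ee" (len 2) => palindrome
  [4:6] "ee" (len 2) => palindrome
Longest palindromic substring: "eedee" with length 5

5
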